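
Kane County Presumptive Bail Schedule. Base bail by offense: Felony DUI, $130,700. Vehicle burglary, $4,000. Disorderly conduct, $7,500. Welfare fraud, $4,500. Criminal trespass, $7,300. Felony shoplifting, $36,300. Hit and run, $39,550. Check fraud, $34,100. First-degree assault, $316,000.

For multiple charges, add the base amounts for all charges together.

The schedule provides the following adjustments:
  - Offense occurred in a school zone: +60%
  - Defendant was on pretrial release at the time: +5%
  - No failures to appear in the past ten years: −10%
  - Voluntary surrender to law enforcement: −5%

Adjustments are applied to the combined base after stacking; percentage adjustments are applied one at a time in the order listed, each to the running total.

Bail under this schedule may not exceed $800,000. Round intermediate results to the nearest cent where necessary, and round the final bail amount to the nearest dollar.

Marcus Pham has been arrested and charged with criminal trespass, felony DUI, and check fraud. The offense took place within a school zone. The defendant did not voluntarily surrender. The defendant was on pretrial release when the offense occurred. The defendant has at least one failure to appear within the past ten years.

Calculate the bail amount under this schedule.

Base amounts from the schedule: criminal trespass $7,300; felony DUI $130,700; check fraud $34,100.
Stacking rule: sum of all bases. $7,300 + $130,700 + $34,100 = $172,100.
Offense occurred in a school zone (+60%): $172,100 × 1.6 = $275,360.
Defendant was on pretrial release at the time (+5%): $275,360 × 1.05 = $289,128.
$289,128 is within the $800,000 maximum.

$289,128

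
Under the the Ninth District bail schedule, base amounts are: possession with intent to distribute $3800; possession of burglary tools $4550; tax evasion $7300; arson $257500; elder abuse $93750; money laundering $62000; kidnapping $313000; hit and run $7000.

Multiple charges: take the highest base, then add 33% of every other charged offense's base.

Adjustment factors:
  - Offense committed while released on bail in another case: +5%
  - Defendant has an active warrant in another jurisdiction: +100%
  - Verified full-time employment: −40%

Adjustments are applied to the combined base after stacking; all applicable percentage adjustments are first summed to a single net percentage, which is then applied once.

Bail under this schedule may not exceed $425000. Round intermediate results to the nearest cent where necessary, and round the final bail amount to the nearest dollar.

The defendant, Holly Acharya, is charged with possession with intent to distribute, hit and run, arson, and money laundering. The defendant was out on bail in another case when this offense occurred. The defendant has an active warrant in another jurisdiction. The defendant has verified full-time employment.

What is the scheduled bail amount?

Base amounts from the schedule: possession with intent to distribute $3800; hit and run $7000; arson $257500; money laundering $62000.
Stacking rule: highest base plus 33% of each additional charge. Highest is arson at $257500. Additional: $3800 × 33% = $1254; $7000 × 33% = $2310; $62000 × 33% = $20460. Combined base = $257500 + $24024 = $281524.
Net percentage adjustment: +5% +100% −40% = +65%. $281524 × 1.65 = $464514.60.
Result $464514.60 exceeds the maximum of $425000; bail is capped at $425000.

$425000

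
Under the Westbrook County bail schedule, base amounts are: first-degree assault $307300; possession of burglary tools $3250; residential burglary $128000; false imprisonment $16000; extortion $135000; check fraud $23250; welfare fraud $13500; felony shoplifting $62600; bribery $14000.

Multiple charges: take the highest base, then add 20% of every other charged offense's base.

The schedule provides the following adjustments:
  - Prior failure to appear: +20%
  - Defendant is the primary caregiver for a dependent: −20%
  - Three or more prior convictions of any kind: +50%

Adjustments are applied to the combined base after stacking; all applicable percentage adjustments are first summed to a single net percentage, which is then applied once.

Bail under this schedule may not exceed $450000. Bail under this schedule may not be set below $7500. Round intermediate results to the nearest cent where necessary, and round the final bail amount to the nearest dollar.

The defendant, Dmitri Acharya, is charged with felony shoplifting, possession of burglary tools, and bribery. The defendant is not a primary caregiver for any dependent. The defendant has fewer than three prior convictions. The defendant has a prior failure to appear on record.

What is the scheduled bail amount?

Base amounts from the schedule: felony shoplifting $62600; possession of burglary tools $3250; bribery $14000.
Stacking rule: highest base plus 20% of each additional charge. Highest is felony shoplifting at $62600. Additional: $3250 × 20% = $650; $14000 × 20% = $2800. Combined base = $62600 + $3450 = $66050.
Prior failure to appear (+20%): $66050 × 1.2 = $79260.
$79260 is within the $450000 maximum.
$79260 is at or above the $7500 minimum.

$79260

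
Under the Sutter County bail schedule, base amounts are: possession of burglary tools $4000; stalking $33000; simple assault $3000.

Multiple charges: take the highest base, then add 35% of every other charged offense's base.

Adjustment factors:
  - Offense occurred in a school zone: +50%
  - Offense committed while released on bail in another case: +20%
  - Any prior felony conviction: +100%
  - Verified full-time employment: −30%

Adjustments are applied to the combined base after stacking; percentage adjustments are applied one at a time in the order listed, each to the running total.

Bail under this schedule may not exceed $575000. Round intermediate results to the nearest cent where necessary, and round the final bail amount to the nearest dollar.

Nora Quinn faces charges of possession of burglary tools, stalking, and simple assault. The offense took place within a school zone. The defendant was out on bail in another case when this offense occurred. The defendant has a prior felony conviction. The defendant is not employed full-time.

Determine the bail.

Base amounts from the schedule: possession of burglary tools $4000; stalking $33000; simple assault $3000.
Stacking rule: highest base plus 35% of each additional charge. Highest is stalking at $33000. Additional: $4000 × 35% = $1400; $3000 × 35% = $1050. Combined base = $33000 + $2450 = $35450.
Offense occurred in a school zone (+50%): $35450 × 1.5 = $53175.
Offense committed while released on bail in another case (+20%): $53175 × 1.2 = $63810.
Any prior felony conviction (+100%): $63810 × 2 = $127620.
$127620 is within the $575000 maximum.

$127620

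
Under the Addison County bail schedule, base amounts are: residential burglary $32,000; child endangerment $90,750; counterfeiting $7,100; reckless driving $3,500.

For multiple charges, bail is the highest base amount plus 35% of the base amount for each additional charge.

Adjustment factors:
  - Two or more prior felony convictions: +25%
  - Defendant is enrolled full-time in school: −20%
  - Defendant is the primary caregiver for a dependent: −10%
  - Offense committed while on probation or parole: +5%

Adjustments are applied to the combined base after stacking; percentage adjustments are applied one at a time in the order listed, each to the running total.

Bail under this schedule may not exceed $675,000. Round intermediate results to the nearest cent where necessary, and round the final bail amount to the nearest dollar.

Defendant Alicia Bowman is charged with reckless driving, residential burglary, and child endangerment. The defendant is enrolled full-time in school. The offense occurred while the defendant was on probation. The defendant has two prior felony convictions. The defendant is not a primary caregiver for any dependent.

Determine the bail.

Base amounts from the schedule: reckless driving $3,500; residential burglary $32,000; child endangerment $90,750.
Stacking rule: highest base plus 35% of each additional charge. Highest is child endangerment at $90,750. Additional: $3,500 × 35% = $1,225; $32,000 × 35% = $11,200. Combined base = $90,750 + $12,425 = $103,175.
Two or more prior felony convictions (+25%): $103,175 × 1.25 = $128,968.75.
Defendant is enrolled full-time in school (−20%): $128,968.75 × 0.8 = $103,175.
Offense committed while on probation or parole (+5%): $103,175 × 1.05 = $108,333.75.
$108,333.75 is within the $675,000 maximum.
Rounded to the nearest dollar: $108,334.

$108,334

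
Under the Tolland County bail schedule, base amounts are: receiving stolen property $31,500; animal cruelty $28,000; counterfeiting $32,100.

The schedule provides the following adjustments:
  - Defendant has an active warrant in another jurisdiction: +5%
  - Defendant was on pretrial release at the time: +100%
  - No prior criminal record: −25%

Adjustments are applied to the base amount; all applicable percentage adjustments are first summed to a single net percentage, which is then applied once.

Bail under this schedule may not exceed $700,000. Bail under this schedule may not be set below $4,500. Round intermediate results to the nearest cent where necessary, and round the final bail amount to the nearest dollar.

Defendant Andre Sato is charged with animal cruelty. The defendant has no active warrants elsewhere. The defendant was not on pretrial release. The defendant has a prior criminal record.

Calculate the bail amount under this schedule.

$28,000

Base amounts from the schedule: animal cruelty $28,000.
Single charge. Combined base = $28,000.
No adjustment factors apply to this defendant.
$28,000 is within the $700,000 maximum.
$28,000 is at or above the $4,500 minimum.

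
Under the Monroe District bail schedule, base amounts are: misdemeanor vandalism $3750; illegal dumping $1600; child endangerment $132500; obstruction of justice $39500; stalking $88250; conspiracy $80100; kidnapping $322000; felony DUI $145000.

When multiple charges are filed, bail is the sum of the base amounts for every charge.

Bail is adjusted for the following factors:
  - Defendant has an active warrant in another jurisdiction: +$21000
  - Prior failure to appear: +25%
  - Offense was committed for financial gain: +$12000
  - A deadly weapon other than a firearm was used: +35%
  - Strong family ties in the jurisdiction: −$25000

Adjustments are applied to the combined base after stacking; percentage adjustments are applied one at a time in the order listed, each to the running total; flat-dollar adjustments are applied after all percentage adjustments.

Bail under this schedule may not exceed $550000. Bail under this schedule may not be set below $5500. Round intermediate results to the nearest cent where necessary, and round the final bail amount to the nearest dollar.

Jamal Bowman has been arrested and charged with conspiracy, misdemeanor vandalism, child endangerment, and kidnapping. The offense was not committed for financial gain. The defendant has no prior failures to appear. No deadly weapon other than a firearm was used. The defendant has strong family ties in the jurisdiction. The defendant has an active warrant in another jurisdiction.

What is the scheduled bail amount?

$534350

Base amounts from the schedule: conspiracy $80100; misdemeanor vandalism $3750; child endangerment $132500; kidnapping $322000.
Stacking rule: sum of all bases. $80100 + $3750 + $132500 + $322000 = $538350.
Defendant has an active warrant in another jurisdiction (+$21000 flat): $538350 + $21000 = $559350.
Strong family ties in the jurisdiction (−$25000 flat): $559350 − $25000 = $534350.
$534350 is within the $550000 maximum.
$534350 is at or above the $5500 minimum.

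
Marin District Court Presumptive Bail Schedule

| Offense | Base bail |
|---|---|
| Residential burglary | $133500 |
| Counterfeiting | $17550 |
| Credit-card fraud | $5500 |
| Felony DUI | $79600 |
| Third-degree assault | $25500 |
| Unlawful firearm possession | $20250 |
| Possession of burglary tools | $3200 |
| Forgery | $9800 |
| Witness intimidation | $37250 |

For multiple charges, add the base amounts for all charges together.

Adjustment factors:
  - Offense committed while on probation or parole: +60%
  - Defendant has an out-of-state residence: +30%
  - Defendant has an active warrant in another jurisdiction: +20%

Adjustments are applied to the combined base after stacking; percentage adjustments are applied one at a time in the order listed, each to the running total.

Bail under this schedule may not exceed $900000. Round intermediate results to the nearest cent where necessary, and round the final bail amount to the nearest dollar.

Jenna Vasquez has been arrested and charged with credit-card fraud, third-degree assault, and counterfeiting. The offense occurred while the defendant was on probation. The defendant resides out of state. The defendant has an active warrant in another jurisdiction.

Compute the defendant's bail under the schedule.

Base amounts from the schedule: credit-card fraud $5500; third-degree assault $25500; counterfeiting $17550.
Stacking rule: sum of all bases. $5500 + $25500 + $17550 = $48550.
Offense committed while on probation or parole (+60%): $48550 × 1.6 = $77680.
Defendant has an out-of-state residence (+30%): $77680 × 1.3 = $100984.
Defendant has an active warrant in another jurisdiction (+20%): $100984 × 1.2 = $121180.80.
$121180.80 is within the $900000 maximum.
Rounded to the nearest dollar: $121181.

$121181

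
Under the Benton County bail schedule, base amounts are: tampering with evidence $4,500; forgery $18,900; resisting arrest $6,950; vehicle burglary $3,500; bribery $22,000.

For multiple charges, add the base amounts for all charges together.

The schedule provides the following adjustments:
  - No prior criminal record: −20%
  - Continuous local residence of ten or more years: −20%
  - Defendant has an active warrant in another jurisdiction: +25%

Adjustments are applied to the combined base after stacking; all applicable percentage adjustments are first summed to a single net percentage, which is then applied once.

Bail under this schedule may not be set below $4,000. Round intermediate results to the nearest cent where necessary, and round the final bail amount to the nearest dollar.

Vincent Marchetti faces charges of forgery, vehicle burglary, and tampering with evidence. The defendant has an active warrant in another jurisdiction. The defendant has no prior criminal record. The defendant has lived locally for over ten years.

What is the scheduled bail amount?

$22,865

Base amounts from the schedule: forgery $18,900; vehicle burglary $3,500; tampering with evidence $4,500.
Stacking rule: sum of all bases. $18,900 + $3,500 + $4,500 = $26,900.
Net percentage adjustment: −20% −20% +25% = −15%. $26,900 × 0.85 = $22,865.
$22,865 is at or above the $4,000 minimum.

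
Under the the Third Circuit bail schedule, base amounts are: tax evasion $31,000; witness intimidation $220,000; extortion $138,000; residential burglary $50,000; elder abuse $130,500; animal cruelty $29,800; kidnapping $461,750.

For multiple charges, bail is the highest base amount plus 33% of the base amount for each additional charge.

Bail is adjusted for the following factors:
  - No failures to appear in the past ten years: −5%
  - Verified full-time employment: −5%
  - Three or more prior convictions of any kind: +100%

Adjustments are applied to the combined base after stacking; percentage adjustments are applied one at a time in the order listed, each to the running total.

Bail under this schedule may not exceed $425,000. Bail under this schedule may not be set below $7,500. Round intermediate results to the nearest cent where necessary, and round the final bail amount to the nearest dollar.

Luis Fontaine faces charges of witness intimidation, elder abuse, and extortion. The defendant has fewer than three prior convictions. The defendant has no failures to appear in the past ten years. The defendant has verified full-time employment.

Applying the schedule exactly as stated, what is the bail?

$278,516

Base amounts from the schedule: witness intimidation $220,000; elder abuse $130,500; extortion $138,000.
Stacking rule: highest base plus 33% of each additional charge. Highest is witness intimidation at $220,000. Additional: $130,500 × 33% = $43,065; $138,000 × 33% = $45,540. Combined base = $220,000 + $88,605 = $308,605.
No failures to appear in the past ten years (−5%): $308,605 × 0.95 = $293,174.75.
Verified full-time employment (−5%): $293,174.75 × 0.95 = $278,516.01.
$278,516.01 is within the $425,000 maximum.
$278,516.01 is at or above the $7,500 minimum.
Rounded to the nearest dollar: $278,516.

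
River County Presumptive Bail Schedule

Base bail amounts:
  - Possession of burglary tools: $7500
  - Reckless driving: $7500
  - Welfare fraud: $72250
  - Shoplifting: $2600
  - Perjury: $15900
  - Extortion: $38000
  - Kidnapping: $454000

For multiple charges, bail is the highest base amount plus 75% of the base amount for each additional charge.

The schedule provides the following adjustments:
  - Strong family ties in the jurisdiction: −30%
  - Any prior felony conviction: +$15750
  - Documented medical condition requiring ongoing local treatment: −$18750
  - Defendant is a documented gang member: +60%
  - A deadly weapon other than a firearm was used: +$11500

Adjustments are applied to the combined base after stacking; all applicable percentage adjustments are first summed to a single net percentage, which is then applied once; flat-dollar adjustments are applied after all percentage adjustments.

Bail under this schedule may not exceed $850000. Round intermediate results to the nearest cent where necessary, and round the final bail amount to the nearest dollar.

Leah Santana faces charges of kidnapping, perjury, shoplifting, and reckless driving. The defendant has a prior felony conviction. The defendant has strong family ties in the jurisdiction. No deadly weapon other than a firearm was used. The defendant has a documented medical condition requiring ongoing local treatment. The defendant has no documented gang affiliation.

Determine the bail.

Base amounts from the schedule: kidnapping $454000; perjury $15900; shoplifting $2600; reckless driving $7500.
Stacking rule: highest base plus 75% of each additional charge. Highest is kidnapping at $454000. Additional: $15900 × 75% = $11925; $2600 × 75% = $1950; $7500 × 75% = $5625. Combined base = $454000 + $19500 = $473500.
Strong family ties in the jurisdiction (−30%): $473500 × 0.7 = $331450.
Any prior felony conviction (+$15750 flat): $331450 + $15750 = $347200.
Documented medical condition requiring ongoing local treatment (−$18750 flat): $347200 − $18750 = $328450.
$328450 is within the $850000 maximum.

$328450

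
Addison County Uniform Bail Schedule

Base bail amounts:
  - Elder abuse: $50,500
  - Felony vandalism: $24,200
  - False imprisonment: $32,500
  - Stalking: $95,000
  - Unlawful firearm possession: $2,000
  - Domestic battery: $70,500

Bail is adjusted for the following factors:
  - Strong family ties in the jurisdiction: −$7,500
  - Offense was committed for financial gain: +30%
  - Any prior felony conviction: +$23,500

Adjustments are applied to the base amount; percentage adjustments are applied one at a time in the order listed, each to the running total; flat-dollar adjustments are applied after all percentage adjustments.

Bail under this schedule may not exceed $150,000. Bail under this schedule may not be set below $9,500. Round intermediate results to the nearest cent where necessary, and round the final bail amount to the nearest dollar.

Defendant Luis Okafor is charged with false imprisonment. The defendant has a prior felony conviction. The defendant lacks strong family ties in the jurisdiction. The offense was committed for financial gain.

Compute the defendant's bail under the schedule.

Base amounts from the schedule: false imprisonment $32,500.
Single charge. Combined base = $32,500.
Offense was committed for financial gain (+30%): $32,500 × 1.3 = $42,250.
Any prior felony conviction (+$23,500 flat): $42,250 + $23,500 = $65,750.
$65,750 is within the $150,000 maximum.
$65,750 is at or above the $9,500 minimum.

$65,750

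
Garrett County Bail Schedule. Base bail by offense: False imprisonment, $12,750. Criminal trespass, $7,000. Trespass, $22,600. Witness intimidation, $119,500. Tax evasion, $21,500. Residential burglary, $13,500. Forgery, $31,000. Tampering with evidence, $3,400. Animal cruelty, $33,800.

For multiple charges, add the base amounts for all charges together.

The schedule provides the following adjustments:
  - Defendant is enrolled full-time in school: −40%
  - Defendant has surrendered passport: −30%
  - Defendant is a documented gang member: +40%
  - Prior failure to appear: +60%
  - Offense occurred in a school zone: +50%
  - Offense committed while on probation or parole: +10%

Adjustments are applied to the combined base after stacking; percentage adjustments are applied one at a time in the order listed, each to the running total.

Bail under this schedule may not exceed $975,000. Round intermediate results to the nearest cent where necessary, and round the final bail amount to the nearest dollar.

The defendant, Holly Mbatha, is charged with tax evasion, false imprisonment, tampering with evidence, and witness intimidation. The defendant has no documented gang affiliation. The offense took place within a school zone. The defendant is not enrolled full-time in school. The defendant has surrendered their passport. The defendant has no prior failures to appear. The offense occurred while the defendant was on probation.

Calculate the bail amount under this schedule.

$181,508

Base amounts from the schedule: tax evasion $21,500; false imprisonment $12,750; tampering with evidence $3,400; witness intimidation $119,500.
Stacking rule: sum of all bases. $21,500 + $12,750 + $3,400 + $119,500 = $157,150.
Defendant has surrendered passport (−30%): $157,150 × 0.7 = $110,005.
Offense occurred in a school zone (+50%): $110,005 × 1.5 = $165,007.50.
Offense committed while on probation or parole (+10%): $165,007.50 × 1.1 = $181,508.25.
$181,508.25 is within the $975,000 maximum.
Rounded to the nearest dollar: $181,508.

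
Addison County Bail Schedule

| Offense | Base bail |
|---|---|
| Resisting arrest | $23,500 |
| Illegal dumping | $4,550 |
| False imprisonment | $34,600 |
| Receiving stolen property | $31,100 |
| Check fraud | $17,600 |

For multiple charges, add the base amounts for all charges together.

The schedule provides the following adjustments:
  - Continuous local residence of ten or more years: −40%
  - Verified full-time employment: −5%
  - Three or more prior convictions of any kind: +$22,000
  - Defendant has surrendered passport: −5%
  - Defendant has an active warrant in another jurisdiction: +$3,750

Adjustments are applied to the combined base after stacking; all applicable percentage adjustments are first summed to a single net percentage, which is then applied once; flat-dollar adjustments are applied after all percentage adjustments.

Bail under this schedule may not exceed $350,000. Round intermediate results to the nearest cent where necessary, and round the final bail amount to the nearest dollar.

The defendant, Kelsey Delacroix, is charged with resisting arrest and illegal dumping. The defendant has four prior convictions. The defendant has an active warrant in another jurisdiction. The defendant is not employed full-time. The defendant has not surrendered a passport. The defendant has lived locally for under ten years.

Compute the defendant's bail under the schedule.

$53,800

Base amounts from the schedule: resisting arrest $23,500; illegal dumping $4,550.
Stacking rule: sum of all bases. $23,500 + $4,550 = $28,050.
Three or more prior convictions of any kind (+$22,000 flat): $28,050 + $22,000 = $50,050.
Defendant has an active warrant in another jurisdiction (+$3,750 flat): $50,050 + $3,750 = $53,800.
$53,800 is within the $350,000 maximum.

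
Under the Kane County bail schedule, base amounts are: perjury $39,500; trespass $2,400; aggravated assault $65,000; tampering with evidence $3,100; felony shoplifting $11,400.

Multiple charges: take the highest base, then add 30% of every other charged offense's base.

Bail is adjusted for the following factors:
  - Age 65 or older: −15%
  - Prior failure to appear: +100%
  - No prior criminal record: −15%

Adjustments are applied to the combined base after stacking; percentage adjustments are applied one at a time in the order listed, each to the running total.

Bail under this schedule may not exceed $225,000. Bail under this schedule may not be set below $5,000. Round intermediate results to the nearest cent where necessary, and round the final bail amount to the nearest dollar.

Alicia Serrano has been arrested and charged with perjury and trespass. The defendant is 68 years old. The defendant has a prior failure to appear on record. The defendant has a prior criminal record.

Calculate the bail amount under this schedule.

Base amounts from the schedule: perjury $39,500; trespass $2,400.
Stacking rule: highest base plus 30% of each additional charge. Highest is perjury at $39,500. Additional: $2,400 × 30% = $720. Combined base = $39,500 + $720 = $40,220.
Age 65 or older (−15%): $40,220 × 0.85 = $34,187.
Prior failure to appear (+100%): $34,187 × 2 = $68,374.
$68,374 is within the $225,000 maximum.
$68,374 is at or above the $5,000 minimum.

$68,374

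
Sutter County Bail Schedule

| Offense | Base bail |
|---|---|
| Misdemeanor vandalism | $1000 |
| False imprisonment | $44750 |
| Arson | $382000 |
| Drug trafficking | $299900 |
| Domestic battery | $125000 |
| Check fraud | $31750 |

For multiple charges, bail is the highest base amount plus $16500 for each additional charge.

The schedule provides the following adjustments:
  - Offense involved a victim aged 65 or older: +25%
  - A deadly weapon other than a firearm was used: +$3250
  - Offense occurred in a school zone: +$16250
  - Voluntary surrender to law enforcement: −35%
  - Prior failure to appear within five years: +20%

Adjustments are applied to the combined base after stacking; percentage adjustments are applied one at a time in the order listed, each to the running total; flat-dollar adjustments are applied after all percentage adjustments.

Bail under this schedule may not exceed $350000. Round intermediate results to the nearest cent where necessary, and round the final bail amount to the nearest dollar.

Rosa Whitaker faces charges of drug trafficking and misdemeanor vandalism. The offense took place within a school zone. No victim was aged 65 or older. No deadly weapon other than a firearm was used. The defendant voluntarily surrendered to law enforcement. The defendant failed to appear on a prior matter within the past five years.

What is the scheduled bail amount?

Base amounts from the schedule: drug trafficking $299900; misdemeanor vandalism $1000.
Stacking rule: highest base plus $16500 per additional charge. Highest is drug trafficking at $299900; 1 additional charge → +$16500. Combined base = $316400.
Voluntary surrender to law enforcement (−35%): $316400 × 0.65 = $205660.
Prior failure to appear within five years (+20%): $205660 × 1.2 = $246792.
Offense occurred in a school zone (+$16250 flat): $246792 + $16250 = $263042.
$263042 is within the $350000 maximum.

$263042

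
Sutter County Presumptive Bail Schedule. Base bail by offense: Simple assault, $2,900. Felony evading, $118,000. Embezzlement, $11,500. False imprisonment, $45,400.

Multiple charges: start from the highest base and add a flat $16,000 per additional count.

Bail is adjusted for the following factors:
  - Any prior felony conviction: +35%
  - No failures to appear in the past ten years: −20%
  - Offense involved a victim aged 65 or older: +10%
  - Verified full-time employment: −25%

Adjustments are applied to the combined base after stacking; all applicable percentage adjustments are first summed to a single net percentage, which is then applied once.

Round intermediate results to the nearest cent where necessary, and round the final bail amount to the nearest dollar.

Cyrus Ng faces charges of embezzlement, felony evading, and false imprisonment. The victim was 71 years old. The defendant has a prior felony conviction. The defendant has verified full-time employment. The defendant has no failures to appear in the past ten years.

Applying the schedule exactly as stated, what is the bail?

$150,000

Base amounts from the schedule: embezzlement $11,500; felony evading $118,000; false imprisonment $45,400.
Stacking rule: highest base plus $16,000 per additional charge. Highest is felony evading at $118,000; 2 additional charges → +$32,000. Combined base = $150,000.
Net percentage adjustment: +35% −20% +10% −25% = +0%. $150,000 × 1 = $150,000.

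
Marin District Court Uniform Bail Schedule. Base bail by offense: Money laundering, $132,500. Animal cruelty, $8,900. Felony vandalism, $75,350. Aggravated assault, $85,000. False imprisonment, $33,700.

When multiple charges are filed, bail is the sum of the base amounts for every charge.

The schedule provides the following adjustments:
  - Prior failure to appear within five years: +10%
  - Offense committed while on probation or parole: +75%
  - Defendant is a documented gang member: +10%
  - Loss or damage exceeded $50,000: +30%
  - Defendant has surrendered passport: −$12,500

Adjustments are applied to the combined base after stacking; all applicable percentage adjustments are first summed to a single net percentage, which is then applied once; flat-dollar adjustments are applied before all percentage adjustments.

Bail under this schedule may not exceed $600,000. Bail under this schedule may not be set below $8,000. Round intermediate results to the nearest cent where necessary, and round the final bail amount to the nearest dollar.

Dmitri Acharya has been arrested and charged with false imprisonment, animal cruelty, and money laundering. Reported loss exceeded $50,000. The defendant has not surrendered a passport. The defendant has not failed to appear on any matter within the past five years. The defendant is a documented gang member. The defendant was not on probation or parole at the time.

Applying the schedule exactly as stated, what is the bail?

$245,140

Base amounts from the schedule: false imprisonment $33,700; animal cruelty $8,900; money laundering $132,500.
Stacking rule: sum of all bases. $33,700 + $8,900 + $132,500 = $175,100.
Net percentage adjustment: +10% +30% = +40%. $175,100 × 1.4 = $245,140.
$245,140 is within the $600,000 maximum.
$245,140 is at or above the $8,000 minimum.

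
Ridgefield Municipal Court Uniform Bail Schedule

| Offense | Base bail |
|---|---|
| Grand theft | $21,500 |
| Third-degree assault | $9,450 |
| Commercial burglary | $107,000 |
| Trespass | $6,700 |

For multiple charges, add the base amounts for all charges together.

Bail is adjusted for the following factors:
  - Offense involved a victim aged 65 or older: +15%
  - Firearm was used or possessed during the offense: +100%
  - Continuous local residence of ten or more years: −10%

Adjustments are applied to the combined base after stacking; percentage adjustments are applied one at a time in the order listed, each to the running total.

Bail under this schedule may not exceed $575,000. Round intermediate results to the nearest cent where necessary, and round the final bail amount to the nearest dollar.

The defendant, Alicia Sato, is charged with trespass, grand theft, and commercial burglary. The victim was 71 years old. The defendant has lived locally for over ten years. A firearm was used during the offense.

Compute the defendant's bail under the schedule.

Base amounts from the schedule: trespass $6,700; grand theft $21,500; commercial burglary $107,000.
Stacking rule: sum of all bases. $6,700 + $21,500 + $107,000 = $135,200.
Offense involved a victim aged 65 or older (+15%): $135,200 × 1.15 = $155,480.
Firearm was used or possessed during the offense (+100%): $155,480 × 2 = $310,960.
Continuous local residence of ten or more years (−10%): $310,960 × 0.9 = $279,864.
$279,864 is within the $575,000 maximum.

$279,864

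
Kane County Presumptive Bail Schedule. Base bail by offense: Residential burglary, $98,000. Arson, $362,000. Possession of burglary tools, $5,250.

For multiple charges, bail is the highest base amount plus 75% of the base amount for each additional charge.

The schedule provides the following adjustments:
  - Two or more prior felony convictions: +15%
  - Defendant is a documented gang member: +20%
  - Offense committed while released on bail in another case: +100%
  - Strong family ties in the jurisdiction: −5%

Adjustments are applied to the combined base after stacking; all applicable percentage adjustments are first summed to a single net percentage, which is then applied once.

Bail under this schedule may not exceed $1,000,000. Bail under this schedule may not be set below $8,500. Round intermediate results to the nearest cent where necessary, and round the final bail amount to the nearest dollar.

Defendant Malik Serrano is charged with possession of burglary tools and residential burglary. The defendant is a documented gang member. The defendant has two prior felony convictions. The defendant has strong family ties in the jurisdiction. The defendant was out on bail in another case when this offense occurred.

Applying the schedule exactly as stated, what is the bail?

Base amounts from the schedule: possession of burglary tools $5,250; residential burglary $98,000.
Stacking rule: highest base plus 75% of each additional charge. Highest is residential burglary at $98,000. Additional: $5,250 × 75% = $3,937.50. Combined base = $98,000 + $3,937.50 = $101,937.50.
Net percentage adjustment: +15% +20% +100% −5% = +130%. $101,937.50 × 2.3 = $234,456.25.
$234,456.25 is within the $1,000,000 maximum.
$234,456.25 is at or above the $8,500 minimum.
Rounded to the nearest dollar: $234,456.

$234,456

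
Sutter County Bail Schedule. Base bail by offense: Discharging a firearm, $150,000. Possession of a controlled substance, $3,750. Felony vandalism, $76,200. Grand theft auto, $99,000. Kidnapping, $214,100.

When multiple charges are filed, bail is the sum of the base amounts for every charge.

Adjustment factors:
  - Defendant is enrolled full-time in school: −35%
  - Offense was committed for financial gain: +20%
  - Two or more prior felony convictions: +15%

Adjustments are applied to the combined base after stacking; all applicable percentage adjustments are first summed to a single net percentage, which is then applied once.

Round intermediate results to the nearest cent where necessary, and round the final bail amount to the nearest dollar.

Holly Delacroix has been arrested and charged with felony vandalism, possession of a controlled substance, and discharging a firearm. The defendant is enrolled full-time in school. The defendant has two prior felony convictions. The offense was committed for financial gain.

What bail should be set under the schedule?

Base amounts from the schedule: felony vandalism $76,200; possession of a controlled substance $3,750; discharging a firearm $150,000.
Stacking rule: sum of all bases. $76,200 + $3,750 + $150,000 = $229,950.
Net percentage adjustment: −35% +20% +15% = +0%. $229,950 × 1 = $229,950.

$229,950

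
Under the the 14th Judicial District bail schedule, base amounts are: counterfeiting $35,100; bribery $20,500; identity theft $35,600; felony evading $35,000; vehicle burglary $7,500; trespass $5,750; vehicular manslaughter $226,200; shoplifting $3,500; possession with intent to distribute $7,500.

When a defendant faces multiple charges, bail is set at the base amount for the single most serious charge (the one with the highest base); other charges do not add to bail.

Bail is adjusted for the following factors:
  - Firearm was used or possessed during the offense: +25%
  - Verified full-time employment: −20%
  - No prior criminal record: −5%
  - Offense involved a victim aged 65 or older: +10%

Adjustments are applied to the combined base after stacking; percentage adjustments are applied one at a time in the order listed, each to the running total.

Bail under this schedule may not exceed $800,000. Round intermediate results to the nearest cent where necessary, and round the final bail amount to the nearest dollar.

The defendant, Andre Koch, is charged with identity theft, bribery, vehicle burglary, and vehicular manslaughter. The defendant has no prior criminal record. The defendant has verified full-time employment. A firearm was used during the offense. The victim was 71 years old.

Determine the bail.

$236,379

Base amounts from the schedule: identity theft $35,600; bribery $20,500; vehicle burglary $7,500; vehicular manslaughter $226,200.
Stacking rule: use the highest base only. Highest is vehicular manslaughter at $226,200. Combined base = $226,200.
Firearm was used or possessed during the offense (+25%): $226,200 × 1.25 = $282,750.
Verified full-time employment (−20%): $282,750 × 0.8 = $226,200.
No prior criminal record (−5%): $226,200 × 0.95 = $214,890.
Offense involved a victim aged 65 or older (+10%): $214,890 × 1.1 = $236,379.
$236,379 is within the $800,000 maximum.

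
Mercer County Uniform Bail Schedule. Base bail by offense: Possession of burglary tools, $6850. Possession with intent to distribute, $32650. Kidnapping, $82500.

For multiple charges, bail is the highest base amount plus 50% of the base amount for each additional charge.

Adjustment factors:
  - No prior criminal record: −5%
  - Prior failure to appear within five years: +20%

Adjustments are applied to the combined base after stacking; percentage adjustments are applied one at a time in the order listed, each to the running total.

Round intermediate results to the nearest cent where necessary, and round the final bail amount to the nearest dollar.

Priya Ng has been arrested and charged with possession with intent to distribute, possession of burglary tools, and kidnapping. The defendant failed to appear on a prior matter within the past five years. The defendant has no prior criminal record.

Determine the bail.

$116565

Base amounts from the schedule: possession with intent to distribute $32650; possession of burglary tools $6850; kidnapping $82500.
Stacking rule: highest base plus 50% of each additional charge. Highest is kidnapping at $82500. Additional: $32650 × 50% = $16325; $6850 × 50% = $3425. Combined base = $82500 + $19750 = $102250.
No prior criminal record (−5%): $102250 × 0.95 = $97137.50.
Prior failure to appear within five years (+20%): $97137.50 × 1.2 = $116565.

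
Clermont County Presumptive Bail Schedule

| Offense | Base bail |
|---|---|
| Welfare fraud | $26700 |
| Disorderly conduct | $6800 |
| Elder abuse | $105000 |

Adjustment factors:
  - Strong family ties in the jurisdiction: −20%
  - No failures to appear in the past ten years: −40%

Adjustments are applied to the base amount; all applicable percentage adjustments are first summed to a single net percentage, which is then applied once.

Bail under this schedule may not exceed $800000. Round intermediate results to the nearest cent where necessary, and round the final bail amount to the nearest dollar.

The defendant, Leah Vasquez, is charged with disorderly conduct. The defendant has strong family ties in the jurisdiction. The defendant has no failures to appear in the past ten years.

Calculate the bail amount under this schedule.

$2720

Base amounts from the schedule: disorderly conduct $6800.
Single charge. Combined base = $6800.
Net percentage adjustment: −20% −40% = −60%. $6800 × 0.4 = $2720.
$2720 is within the $800000 maximum.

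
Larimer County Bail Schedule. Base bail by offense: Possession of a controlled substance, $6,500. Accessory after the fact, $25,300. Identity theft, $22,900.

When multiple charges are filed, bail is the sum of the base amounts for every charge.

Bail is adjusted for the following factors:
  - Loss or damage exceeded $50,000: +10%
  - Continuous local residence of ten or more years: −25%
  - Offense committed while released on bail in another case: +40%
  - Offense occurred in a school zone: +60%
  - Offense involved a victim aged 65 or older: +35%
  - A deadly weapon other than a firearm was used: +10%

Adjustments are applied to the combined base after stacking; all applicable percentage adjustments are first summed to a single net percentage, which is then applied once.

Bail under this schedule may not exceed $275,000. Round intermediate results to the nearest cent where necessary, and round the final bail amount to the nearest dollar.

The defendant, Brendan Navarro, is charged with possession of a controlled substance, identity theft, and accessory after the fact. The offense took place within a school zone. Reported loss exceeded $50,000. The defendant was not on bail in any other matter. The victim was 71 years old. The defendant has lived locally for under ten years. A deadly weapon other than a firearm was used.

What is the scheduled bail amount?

$117,605

Base amounts from the schedule: possession of a controlled substance $6,500; identity theft $22,900; accessory after the fact $25,300.
Stacking rule: sum of all bases. $6,500 + $22,900 + $25,300 = $54,700.
Net percentage adjustment: +10% +60% +35% +10% = +115%. $54,700 × 2.15 = $117,605.
$117,605 is within the $275,000 maximum.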